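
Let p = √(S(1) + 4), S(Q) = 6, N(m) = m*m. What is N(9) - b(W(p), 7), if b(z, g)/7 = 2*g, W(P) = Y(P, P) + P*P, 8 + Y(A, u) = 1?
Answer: -17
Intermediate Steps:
Y(A, u) = -7 (Y(A, u) = -8 + 1 = -7)
N(m) = m²
p = √10 (p = √(6 + 4) = √10 ≈ 3.1623)
W(P) = -7 + P² (W(P) = -7 + P*P = -7 + P²)
b(z, g) = 14*g (b(z, g) = 7*(2*g) = 14*g)
N(9) - b(W(p), 7) = 9² - 14*7 = 81 - 1*98 = 81 - 98 = -17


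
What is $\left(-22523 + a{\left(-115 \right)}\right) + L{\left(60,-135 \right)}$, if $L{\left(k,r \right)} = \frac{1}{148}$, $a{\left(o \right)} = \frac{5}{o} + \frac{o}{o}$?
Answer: $- \frac{76665013}{3404} \approx -22522.0$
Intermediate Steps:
$a{\left(o \right)} = 1 + \frac{5}{o}$ ($a{\left(o \right)} = \frac{5}{o} + 1 = 1 + \frac{5}{o}$)
$L{\left(k,r \right)} = \frac{1}{148}$
$\left(-22523 + a{\left(-115 \right)}\right) + L{\left(60,-135 \right)} = \left(-22523 + \frac{5 - 115}{-115}\right) + \frac{1}{148} = \left(-22523 - - \frac{22}{23}\right) + \frac{1}{148} = \left(-22523 + \frac{22}{23}\right) + \frac{1}{148} = - \frac{518007}{23} + \frac{1}{148} = - \frac{76665013}{3404}$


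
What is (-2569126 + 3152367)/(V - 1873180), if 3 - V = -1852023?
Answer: -583241/21154 ≈ -27.571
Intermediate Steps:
V = 1852026 (V = 3 - 1*(-1852023) = 3 + 1852023 = 1852026)
(-2569126 + 3152367)/(V - 1873180) = (-2569126 + 3152367)/(1852026 - 1873180) = 583241/(-21154) = 583241*(-1/21154) = -583241/21154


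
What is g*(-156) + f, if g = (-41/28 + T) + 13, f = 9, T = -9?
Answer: -2706/7 ≈ -386.57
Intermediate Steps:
g = 71/28 (g = (-41/28 - 9) + 13 = -293/28 + 13 = 71/28 ≈ 2.5357)
g*(-156) + f = (71/28)*(-156) + 9 = -2769/7 + 9 = -2706/7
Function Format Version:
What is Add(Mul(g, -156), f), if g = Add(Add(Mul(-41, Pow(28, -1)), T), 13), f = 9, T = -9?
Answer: Rational(-2706, 7) ≈ -386.57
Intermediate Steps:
g = Rational(71, 28) (g = Add(Add(Mul(-41, Pow(28, -1)), -9), 13) = Add(Add(Mul(-41, Rational(1, 28)), -9), 13) = Add(Add(Rational(-41, 28), -9), 13) = Add(Rational(-293, 28), 13) = Rational(71, 28) ≈ 2.5357)
Add(Mul(g, -156), f) = Add(Mul(Rational(71, 28), -156), 9) = Add(Rational(-2769, 7), 9) = Rational(-2706, 7)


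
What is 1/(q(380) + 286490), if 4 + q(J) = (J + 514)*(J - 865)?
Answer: -1/147104 ≈ -6.7979e-6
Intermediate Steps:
q(J) = -4 + (-865 + J)*(514 + J) (q(J) = -4 + (J + 514)*(J - 865) = -4 + (514 + J)*(-865 + J) = -4 + (-865 + J)*(514 + J))
1/(q(380) + 286490) = 1/((-444614 + 380² - 351*380) + 286490) = 1/((-444614 + 144400 - 133380) + 286490) = 1/(-433594 + 286490) = 1/(-147104) = -1/147104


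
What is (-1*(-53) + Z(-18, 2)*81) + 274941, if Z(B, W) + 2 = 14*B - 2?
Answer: 254258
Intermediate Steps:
Z(B, W) = -4 + 14*B (Z(B, W) = -2 + (14*B - 2) = -2 + (-2 + 14*B) = -4 + 14*B)
(-1*(-53) + Z(-18, 2)*81) + 274941 = (-1*(-53) + (-4 + 14*(-18))*81) + 274941 = (53 + (-4 - 252)*81) + 274941 = (53 - 256*81) + 274941 = (53 - 20736) + 274941 = -20683 + 274941 = 254258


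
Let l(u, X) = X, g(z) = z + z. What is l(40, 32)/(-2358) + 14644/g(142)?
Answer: 4315183/83709 ≈ 51.550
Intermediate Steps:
g(z) = 2*z
l(40, 32)/(-2358) + 14644/g(142) = 32/(-2358) + 14644/((2*142)) = 32*(-1/2358) + 14644/284 = -16/1179 + 14644*(1/284) = -16/1179 + 3661/71 = 4315183/83709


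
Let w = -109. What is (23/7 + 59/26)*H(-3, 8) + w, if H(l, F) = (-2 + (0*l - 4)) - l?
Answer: -22871/182 ≈ -125.66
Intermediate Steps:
H(l, F) = -6 - l (H(l, F) = (-2 + (0 - 4)) - l = (-2 - 4) - l = -6 - l)
(23/7 + 59/26)*H(-3, 8) + w = (23/7 + 59/26)*(-6 - 1*(-3)) - 109 = (23*(1/7) + 59*(1/26))*(-6 + 3) - 109 = (23/7 + 59/26)*(-3) - 109 = (1011/182)*(-3) - 109 = -3033/182 - 109 = -22871/182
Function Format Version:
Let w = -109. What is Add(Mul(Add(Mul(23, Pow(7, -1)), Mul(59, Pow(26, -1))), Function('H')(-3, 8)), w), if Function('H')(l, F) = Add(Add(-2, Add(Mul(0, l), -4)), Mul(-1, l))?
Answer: Rational(-22871, 182) ≈ -125.66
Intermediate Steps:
Function('H')(l, F) = Add(-6, Mul(-1, l)) (Function('H')(l, F) = Add(Add(-2, Add(0, -4)), Mul(-1, l)) = Add(Add(-2, -4), Mul(-1, l)) = Add(-6, Mul(-1, l)))
Add(Mul(Add(Mul(23, Pow(7, -1)), Mul(59, Pow(26, -1))), Function('H')(-3, 8)), w) = Add(Mul(Add(Mul(23, Pow(7, -1)), Mul(59, Pow(26, -1))), Add(-6, Mul(-1, -3))), -109) = Add(Mul(Add(Mul(23, Rational(1, 7)), Mul(59, Rational(1, 26))), Add(-6, 3)), -109) = Add(Mul(Add(Rational(23, 7), Rational(59, 26)), -3), -109) = Add(Mul(Rational(1011, 182), -3), -109) = Add(Rational(-3033, 182), -109) = Rational(-22871, 182)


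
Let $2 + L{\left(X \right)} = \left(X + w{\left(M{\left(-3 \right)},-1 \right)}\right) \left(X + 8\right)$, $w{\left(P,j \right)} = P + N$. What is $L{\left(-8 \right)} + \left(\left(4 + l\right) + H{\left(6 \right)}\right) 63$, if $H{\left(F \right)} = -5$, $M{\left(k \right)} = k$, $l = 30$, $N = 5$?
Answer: $1825$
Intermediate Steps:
$w{\left(P,j \right)} = 5 + P$ ($w{\left(P,j \right)} = P + 5 = 5 + P$)
$L{\left(X \right)} = -2 + \left(2 + X\right) \left(8 + X\right)$ ($L{\left(X \right)} = -2 + \left(X + \left(5 - 3\right)\right) \left(X + 8\right) = -2 + \left(X + 2\right) \left(8 + X\right) = -2 + \left(2 + X\right) \left(8 + X\right)$)
$L{\left(-8 \right)} + \left(\left(4 + l\right) + H{\left(6 \right)}\right) 63 = \left(14 + \left(-8\right)^{2} + 10 \left(-8\right)\right) + \left(\left(4 + 30\right) - 5\right) 63 = \left(14 + 64 - 80\right) + \left(34 - 5\right) 63 = -2 + 29 \cdot 63 = -2 + 1827 = 1825$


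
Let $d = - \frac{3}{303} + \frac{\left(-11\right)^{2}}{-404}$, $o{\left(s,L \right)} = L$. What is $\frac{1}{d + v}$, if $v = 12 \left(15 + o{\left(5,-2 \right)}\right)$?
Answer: $\frac{404}{62899} \approx 0.006423$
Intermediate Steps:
$v = 156$ ($v = 12 \left(15 - 2\right) = 12 \cdot 13 = 156$)
$d = - \frac{125}{404}$ ($d = \left(-3\right) \frac{1}{303} + 121 \left(- \frac{1}{404}\right) = - \frac{1}{101} - \frac{121}{404} = - \frac{125}{404} \approx -0.30941$)
$\frac{1}{d + v} = \frac{1}{- \frac{125}{404} + 156} = \frac{1}{\frac{62899}{404}} = \frac{404}{62899}$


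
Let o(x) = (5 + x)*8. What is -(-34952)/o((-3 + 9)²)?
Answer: 4369/41 ≈ 106.56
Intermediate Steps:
o(x) = 40 + 8*x
-(-34952)/o((-3 + 9)²) = -(-34952)/(40 + 8*(-3 + 9)²) = -(-34952)/(40 + 8*6²) = -(-34952)/(40 + 8*36) = -(-34952)/(40 + 288) = -(-34952)/328 = -1*(-4369/41) = 4369/41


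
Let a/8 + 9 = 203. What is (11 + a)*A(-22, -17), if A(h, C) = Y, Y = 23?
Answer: 35949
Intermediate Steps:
a = 1552 (a = -72 + 8*203 = -72 + 1624 = 1552)
A(h, C) = 23
(11 + a)*A(-22, -17) = (11 + 1552)*23 = 1563*23 = 35949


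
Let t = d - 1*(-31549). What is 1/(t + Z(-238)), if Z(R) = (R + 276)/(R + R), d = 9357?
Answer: 238/9735609 ≈ 2.4446e-5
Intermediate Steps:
Z(R) = (276 + R)/(2*R) (Z(R) = (276 + R)/((2*R)) = (276 + R)*(1/(2*R)) = (276 + R)/(2*R))
t = 40906 (t = 9357 - 1*(-31549) = 9357 + 31549 = 40906)
1/(t + Z(-238)) = 1/(40906 + (½)*(276 - 238)/(-238)) = 1/(40906 + (½)*(-1/238)*38) = 1/(40906 - 19/238) = 1/(9735609/238) = 238/9735609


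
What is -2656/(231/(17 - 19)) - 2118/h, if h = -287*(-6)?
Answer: 29449/1353 ≈ 21.766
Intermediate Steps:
h = 1722
-2656/(231/(17 - 19)) - 2118/h = -2656/(231/(17 - 19)) - 2118/1722 = -2656/(231/(-2)) - 2118*1/1722 = -2656/(231*(-1/2)) - 353/287 = -2656/(-231/2) - 353/287 = -2656*(-2/231) - 353/287 = 5312/231 - 353/287 = 29449/1353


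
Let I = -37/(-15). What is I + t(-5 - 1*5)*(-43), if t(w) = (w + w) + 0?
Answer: 12937/15 ≈ 862.47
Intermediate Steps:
t(w) = 2*w (t(w) = 2*w + 0 = 2*w)
I = 37/15 (I = -37*(-1/15) = 37/15 ≈ 2.4667)
I + t(-5 - 1*5)*(-43) = 37/15 + (2*(-5 - 1*5))*(-43) = 37/15 + (2*(-5 - 5))*(-43) = 37/15 + (2*(-10))*(-43) = 37/15 - 20*(-43) = 37/15 + 860 = 12937/15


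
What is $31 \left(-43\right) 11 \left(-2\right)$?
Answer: $29326$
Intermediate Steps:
$31 \left(-43\right) 11 \left(-2\right) = \left(-1333\right) \left(-22\right) = 29326$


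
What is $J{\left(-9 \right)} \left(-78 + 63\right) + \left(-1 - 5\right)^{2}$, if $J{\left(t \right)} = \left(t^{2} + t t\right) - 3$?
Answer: $-2349$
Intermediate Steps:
$J{\left(t \right)} = -3 + 2 t^{2}$ ($J{\left(t \right)} = \left(t^{2} + t^{2}\right) - 3 = 2 t^{2} - 3 = -3 + 2 t^{2}$)
$J{\left(-9 \right)} \left(-78 + 63\right) + \left(-1 - 5\right)^{2} = \left(-3 + 2 \left(-9\right)^{2}\right) \left(-78 + 63\right) + \left(-1 - 5\right)^{2} = \left(-3 + 2 \cdot 81\right) \left(-15\right) + \left(-6\right)^{2} = \left(-3 + 162\right) \left(-15\right) + 36 = 159 \left(-15\right) + 36 = -2385 + 36 = -2349$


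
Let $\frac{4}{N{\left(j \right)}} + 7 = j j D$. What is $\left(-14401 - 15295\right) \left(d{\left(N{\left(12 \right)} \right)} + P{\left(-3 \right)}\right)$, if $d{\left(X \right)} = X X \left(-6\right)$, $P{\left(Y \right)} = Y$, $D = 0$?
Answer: $\frac{7216128}{49} \approx 1.4727 \cdot 10^{5}$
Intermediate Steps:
$N{\left(j \right)} = - \frac{4}{7}$ ($N{\left(j \right)} = \frac{4}{-7 + j j 0} = \frac{4}{-7 + j^{2} \cdot 0} = \frac{4}{-7 + 0} = \frac{4}{-7} = 4 \left(- \frac{1}{7}\right) = - \frac{4}{7}$)
$d{\left(X \right)} = - 6 X^{2}$ ($d{\left(X \right)} = X^{2} \left(-6\right) = - 6 X^{2}$)
$\left(-14401 - 15295\right) \left(d{\left(N{\left(12 \right)} \right)} + P{\left(-3 \right)}\right) = \left(-14401 - 15295\right) \left(- 6 \left(- \frac{4}{7}\right)^{2} - 3\right) = - 29696 \left(\left(-6\right) \frac{16}{49} - 3\right) = - 29696 \left(- \frac{96}{49} - 3\right) = \left(-29696\right) \left(- \frac{243}{49}\right) = \frac{7216128}{49}$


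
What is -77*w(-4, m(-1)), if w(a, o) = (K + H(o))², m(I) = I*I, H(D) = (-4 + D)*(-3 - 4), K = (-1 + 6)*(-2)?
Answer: -9317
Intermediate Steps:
K = -10 (K = 5*(-2) = -10)
H(D) = 28 - 7*D (H(D) = (-4 + D)*(-7) = 28 - 7*D)
m(I) = I²
w(a, o) = (18 - 7*o)² (w(a, o) = (-10 + (28 - 7*o))² = (18 - 7*o)²)
-77*w(-4, m(-1)) = -77*(-18 + 7*(-1)²)² = -77*(-18 + 7*1)² = -77*(-18 + 7)² = -77*(-11)² = -77*121 = -9317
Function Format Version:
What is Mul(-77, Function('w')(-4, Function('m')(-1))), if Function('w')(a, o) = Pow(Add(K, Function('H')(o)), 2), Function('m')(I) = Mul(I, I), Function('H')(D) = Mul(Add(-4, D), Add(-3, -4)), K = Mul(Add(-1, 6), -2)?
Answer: -9317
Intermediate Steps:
K = -10 (K = Mul(5, -2) = -10)
Function('H')(D) = Add(28, Mul(-7, D)) (Function('H')(D) = Mul(Add(-4, D), -7) = Add(28, Mul(-7, D)))
Function('m')(I) = Pow(I, 2)
Function('w')(a, o) = Pow(Add(18, Mul(-7, o)), 2) (Function('w')(a, o) = Pow(Add(-10, Add(28, Mul(-7, o))), 2) = Pow(Add(18, Mul(-7, o)), 2))
Mul(-77, Function('w')(-4, Function('m')(-1))) = Mul(-77, Pow(Add(-18, Mul(7, Pow(-1, 2))), 2)) = Mul(-77, Pow(Add(-18, Mul(7, 1)), 2)) = Mul(-77, Pow(Add(-18, 7), 2)) = Mul(-77, Pow(-11, 2)) = Mul(-77, 121) = -9317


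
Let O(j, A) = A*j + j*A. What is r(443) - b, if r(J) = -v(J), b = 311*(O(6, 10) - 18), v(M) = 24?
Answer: -31746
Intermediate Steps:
O(j, A) = 2*A*j (O(j, A) = A*j + A*j = 2*A*j)
b = 31722 (b = 311*(2*10*6 - 18) = 311*(120 - 18) = 311*102 = 31722)
r(J) = -24 (r(J) = -1*24 = -24)
r(443) - b = -24 - 1*31722 = -24 - 31722 = -31746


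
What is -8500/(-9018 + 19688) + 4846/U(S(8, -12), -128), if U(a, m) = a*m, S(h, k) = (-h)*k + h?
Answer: -8242941/7101952 ≈ -1.1607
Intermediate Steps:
S(h, k) = h - h*k (S(h, k) = -h*k + h = h - h*k)
-8500/(-9018 + 19688) + 4846/U(S(8, -12), -128) = -8500/(-9018 + 19688) + 4846/(((8*(1 - 1*(-12)))*(-128))) = -8500/10670 + 4846/(((8*(1 + 12))*(-128))) = -8500*1/10670 + 4846/(((8*13)*(-128))) = -850/1067 + 4846/((104*(-128))) = -850/1067 + 4846/(-13312) = -850/1067 + 4846*(-1/13312) = -850/1067 - 2423/6656 = -8242941/7101952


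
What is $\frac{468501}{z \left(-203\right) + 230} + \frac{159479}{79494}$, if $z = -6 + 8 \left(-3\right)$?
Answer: $\frac{19125462887}{251201040} \approx 76.136$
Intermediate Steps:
$z = -30$ ($z = -6 - 24 = -30$)
$\frac{468501}{z \left(-203\right) + 230} + \frac{159479}{79494} = \frac{468501}{\left(-30\right) \left(-203\right) + 230} + \frac{159479}{79494} = \frac{468501}{6090 + 230} + 159479 \cdot \frac{1}{79494} = \frac{468501}{6320} + \frac{159479}{79494} = \frac{19125462887}{251201040}$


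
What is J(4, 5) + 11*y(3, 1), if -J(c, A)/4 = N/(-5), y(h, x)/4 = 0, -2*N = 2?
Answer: -⅘ ≈ -0.80000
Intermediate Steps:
N = -1 (N = -½*2 = -1)
y(h, x) = 0 (y(h, x) = 4*0 = 0)
J(c, A) = -⅘ (J(c, A) = -(-4)/(-5) = -(-4)*(-1)/5 = -4*⅕ = -⅘)
J(4, 5) + 11*y(3, 1) = -⅘ + 11*0 = -⅘ + 0 = -⅘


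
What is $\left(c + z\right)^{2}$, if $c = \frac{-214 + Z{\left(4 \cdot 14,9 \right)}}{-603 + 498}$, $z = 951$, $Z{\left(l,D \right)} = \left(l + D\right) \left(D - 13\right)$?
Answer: $\frac{1118434249}{1225} \approx 9.1301 \cdot 10^{5}$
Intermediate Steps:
$Z{\left(l,D \right)} = \left(-13 + D\right) \left(D + l\right)$ ($Z{\left(l,D \right)} = \left(D + l\right) \left(-13 + D\right) = \left(-13 + D\right) \left(D + l\right)$)
$c = \frac{158}{35}$ ($c = \frac{-214 + \left(9^{2} - 117 - 13 \cdot 4 \cdot 14 + 9 \cdot 4 \cdot 14\right)}{-603 + 498} = \frac{-214 + \left(81 - 117 - 728 + 9 \cdot 56\right)}{-105} = \left(-214 + \left(81 - 117 - 728 + 504\right)\right) \left(- \frac{1}{105}\right) = \left(-214 - 260\right) \left(- \frac{1}{105}\right) = \left(-474\right) \left(- \frac{1}{105}\right) = \frac{158}{35} \approx 4.5143$)
$\left(c + z\right)^{2} = \left(\frac{158}{35} + 951\right)^{2} = \left(\frac{33443}{35}\right)^{2} = \frac{1118434249}{1225}$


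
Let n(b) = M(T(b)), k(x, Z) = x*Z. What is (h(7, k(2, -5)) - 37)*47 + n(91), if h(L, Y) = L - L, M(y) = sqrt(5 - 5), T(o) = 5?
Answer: -1739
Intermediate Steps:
k(x, Z) = Z*x
M(y) = 0 (M(y) = sqrt(0) = 0)
h(L, Y) = 0
n(b) = 0
(h(7, k(2, -5)) - 37)*47 + n(91) = (0 - 37)*47 + 0 = -37*47 + 0 = -1739 + 0 = -1739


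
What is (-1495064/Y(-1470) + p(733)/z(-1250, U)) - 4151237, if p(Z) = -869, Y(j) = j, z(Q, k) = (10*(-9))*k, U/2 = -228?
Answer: -8345926352549/2010960 ≈ -4.1502e+6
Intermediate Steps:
U = -456 (U = 2*(-228) = -456)
z(Q, k) = -90*k
(-1495064/Y(-1470) + p(733)/z(-1250, U)) - 4151237 = (-1495064/(-1470) - 869/((-90*(-456)))) - 4151237 = (-1495064*(-1/1470) - 869/41040) - 4151237 = (747532/735 - 869*1/41040) - 4151237 = (747532/735 - 869/41040) - 4151237 = 2045204971/2010960 - 4151237 = -8345926352549/2010960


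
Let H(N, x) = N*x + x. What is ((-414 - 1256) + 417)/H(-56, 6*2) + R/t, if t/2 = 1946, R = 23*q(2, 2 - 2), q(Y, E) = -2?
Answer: 1211579/642180 ≈ 1.8867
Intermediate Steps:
R = -46 (R = 23*(-2) = -46)
H(N, x) = x + N*x
t = 3892 (t = 2*1946 = 3892)
((-414 - 1256) + 417)/H(-56, 6*2) + R/t = ((-414 - 1256) + 417)/(((6*2)*(1 - 56))) - 46/3892 = (-1670 + 417)/((12*(-55))) - 46*1/3892 = -1253/(-660) - 23/1946 = -1253*(-1/660) - 23/1946 = 1253/660 - 23/1946 = 1211579/642180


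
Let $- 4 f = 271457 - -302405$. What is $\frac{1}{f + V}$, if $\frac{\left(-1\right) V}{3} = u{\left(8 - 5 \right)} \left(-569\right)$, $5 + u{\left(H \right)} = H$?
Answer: $- \frac{2}{293759} \approx -6.8083 \cdot 10^{-6}$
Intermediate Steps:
$u{\left(H \right)} = -5 + H$
$f = - \frac{286931}{2}$ ($f = - \frac{271457 - -302405}{4} = - \frac{271457 + 302405}{4} = \left(- \frac{1}{4}\right) 573862 = - \frac{286931}{2} \approx -1.4347 \cdot 10^{5}$)
$V = -3414$ ($V = - 3 \left(-5 + \left(8 - 5\right)\right) \left(-569\right) = - 3 \left(-5 + 3\right) \left(-569\right) = - 3 \left(\left(-2\right) \left(-569\right)\right) = \left(-3\right) 1138 = -3414$)
$\frac{1}{f + V} = \frac{1}{- \frac{286931}{2} - 3414} = \frac{1}{- \frac{293759}{2}} = - \frac{2}{293759}$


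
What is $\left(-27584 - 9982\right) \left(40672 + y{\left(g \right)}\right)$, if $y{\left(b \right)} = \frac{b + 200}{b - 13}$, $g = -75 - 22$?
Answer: $- \frac{84031704711}{55} \approx -1.5278 \cdot 10^{9}$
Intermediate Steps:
$g = -97$
$y{\left(b \right)} = \frac{200 + b}{-13 + b}$
$\left(-27584 - 9982\right) \left(40672 + y{\left(g \right)}\right) = \left(-27584 - 9982\right) \left(40672 + \frac{200 - 97}{-13 - 97}\right) = - 37566 \left(40672 + \frac{1}{-110} \cdot 103\right) = - 37566 \left(40672 - \frac{103}{110}\right) = \left(-37566\right) \frac{4473817}{110} = - \frac{84031704711}{55}$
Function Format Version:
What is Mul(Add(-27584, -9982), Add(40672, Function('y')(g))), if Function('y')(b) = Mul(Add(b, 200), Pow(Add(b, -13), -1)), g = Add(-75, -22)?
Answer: Rational(-84031704711, 55) ≈ -1.5278e+9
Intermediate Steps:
g = -97
Function('y')(b) = Mul(Pow(Add(-13, b), -1), Add(200, b)) (Function('y')(b) = Mul(Add(200, b), Pow(Add(-13, b), -1)) = Mul(Pow(Add(-13, b), -1), Add(200, b)))
Mul(Add(-27584, -9982), Add(40672, Function('y')(g))) = Mul(Add(-27584, -9982), Add(40672, Mul(Pow(Add(-13, -97), -1), Add(200, -97)))) = Mul(-37566, Add(40672, Mul(Pow(-110, -1), 103))) = Mul(-37566, Add(40672, Mul(Rational(-1, 110), 103))) = Mul(-37566, Add(40672, Rational(-103, 110))) = Mul(-37566, Rational(4473817, 110)) = Rational(-84031704711, 55)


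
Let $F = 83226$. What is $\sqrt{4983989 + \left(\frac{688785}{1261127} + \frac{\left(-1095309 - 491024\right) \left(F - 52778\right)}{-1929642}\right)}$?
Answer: $\frac{2 \sqrt{3029281791044870077941}}{49183953} \approx 2238.1$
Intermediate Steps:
$\sqrt{4983989 + \left(\frac{688785}{1261127} + \frac{\left(-1095309 - 491024\right) \left(F - 52778\right)}{-1929642}\right)} = \sqrt{4983989 + \left(\frac{688785}{1261127} + \frac{\left(-1095309 - 491024\right) \left(83226 - 52778\right)}{-1929642}\right)} = \sqrt{4983989 + \left(688785 \cdot \frac{1}{1261127} + \left(-1586333\right) 30448 \left(- \frac{1}{1929642}\right)\right)} = \sqrt{4983989 + \left(\frac{688785}{1261127} - - \frac{12690664}{507}\right)} = \sqrt{4983989 + \left(\frac{688785}{1261127} + \frac{12690664}{507}\right)} = \sqrt{4983989 + \frac{16004888232323}{639391389}} = \sqrt{\frac{3202724537703044}{639391389}} = \frac{2 \sqrt{3029281791044870077941}}{49183953}$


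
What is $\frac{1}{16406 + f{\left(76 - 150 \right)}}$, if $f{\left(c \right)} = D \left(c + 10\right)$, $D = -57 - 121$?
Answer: $\frac{1}{27798} \approx 3.5974 \cdot 10^{-5}$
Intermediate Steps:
$D = -178$ ($D = -57 - 121 = -178$)
$f{\left(c \right)} = -1780 - 178 c$ ($f{\left(c \right)} = - 178 \left(c + 10\right) = - 178 \left(10 + c\right) = -1780 - 178 c$)
$\frac{1}{16406 + f{\left(76 - 150 \right)}} = \frac{1}{16406 - \left(1780 + 178 \left(76 - 150\right)\right)} = \frac{1}{16406 - -11392} = \frac{1}{16406 + \left(-1780 + 13172\right)} = \frac{1}{16406 + 11392} = \frac{1}{27798}$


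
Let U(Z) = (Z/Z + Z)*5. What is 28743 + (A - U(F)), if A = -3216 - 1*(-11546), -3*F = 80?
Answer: 111604/3 ≈ 37201.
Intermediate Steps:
F = -80/3 (F = -1/3*80 = -80/3 ≈ -26.667)
A = 8330 (A = -3216 + 11546 = 8330)
U(Z) = 5 + 5*Z (U(Z) = (1 + Z)*5 = 5 + 5*Z)
28743 + (A - U(F)) = 28743 + (8330 - (5 + 5*(-80/3))) = 28743 + (8330 - (5 - 400/3)) = 28743 + (8330 - 1*(-385/3)) = 28743 + (8330 + 385/3) = 28743 + 25375/3 = 111604/3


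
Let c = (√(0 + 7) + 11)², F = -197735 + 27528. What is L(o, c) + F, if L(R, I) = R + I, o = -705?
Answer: -170784 + 22*√7 ≈ -1.7073e+5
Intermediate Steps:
F = -170207
c = (11 + √7)² (c = (√7 + 11)² = (11 + √7)² ≈ 186.21)
L(R, I) = I + R
L(o, c) + F = ((11 + √7)² - 705) - 170207 = (-705 + (11 + √7)²) - 170207 = -170912 + (11 + √7)²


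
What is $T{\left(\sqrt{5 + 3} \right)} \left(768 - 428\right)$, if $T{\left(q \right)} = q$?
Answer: $680 \sqrt{2} \approx 961.67$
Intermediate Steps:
$T{\left(\sqrt{5 + 3} \right)} \left(768 - 428\right) = \sqrt{5 + 3} \left(768 - 428\right) = \sqrt{8} \cdot 340 = 2 \sqrt{2} \cdot 340 = 680 \sqrt{2}$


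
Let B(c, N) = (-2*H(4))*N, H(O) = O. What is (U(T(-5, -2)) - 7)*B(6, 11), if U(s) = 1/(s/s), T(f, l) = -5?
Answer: 528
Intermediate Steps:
U(s) = 1 (U(s) = 1/1 = 1)
B(c, N) = -8*N (B(c, N) = (-2*4)*N = -8*N)
(U(T(-5, -2)) - 7)*B(6, 11) = (1 - 7)*(-8*11) = -6*(-88) = 528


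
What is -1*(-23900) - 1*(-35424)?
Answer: 59324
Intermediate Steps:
-1*(-23900) - 1*(-35424) = 23900 + 35424 = 59324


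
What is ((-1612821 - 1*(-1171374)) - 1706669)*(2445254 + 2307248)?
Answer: -10208925586232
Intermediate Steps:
((-1612821 - 1*(-1171374)) - 1706669)*(2445254 + 2307248) = ((-1612821 + 1171374) - 1706669)*4752502 = (-441447 - 1706669)*4752502 = -2148116*4752502 = -10208925586232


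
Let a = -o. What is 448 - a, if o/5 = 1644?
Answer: 8668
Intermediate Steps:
o = 8220 (o = 5*1644 = 8220)
a = -8220 (a = -1*8220 = -8220)
448 - a = 448 - 1*(-8220) = 448 + 8220 = 8668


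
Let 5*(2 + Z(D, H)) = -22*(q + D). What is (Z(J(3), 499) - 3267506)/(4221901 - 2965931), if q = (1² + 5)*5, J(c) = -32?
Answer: -8168748/3139925 ≈ -2.6016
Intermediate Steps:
q = 30 (q = (1 + 5)*5 = 6*5 = 30)
Z(D, H) = -134 - 22*D/5 (Z(D, H) = -2 + (-22*(30 + D))/5 = -2 + (-660 - 22*D)/5 = -2 + (-132 - 22*D/5) = -134 - 22*D/5)
(Z(J(3), 499) - 3267506)/(4221901 - 2965931) = ((-134 - 22/5*(-32)) - 3267506)/(4221901 - 2965931) = ((-134 + 704/5) - 3267506)/1255970 = (34/5 - 3267506)*(1/1255970) = -16337496/5*1/1255970 = -8168748/3139925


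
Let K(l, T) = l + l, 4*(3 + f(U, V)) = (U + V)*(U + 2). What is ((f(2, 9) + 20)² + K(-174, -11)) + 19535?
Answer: 19971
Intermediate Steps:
f(U, V) = -3 + (2 + U)*(U + V)/4 (f(U, V) = -3 + ((U + V)*(U + 2))/4 = -3 + ((U + V)*(2 + U))/4 = -3 + ((2 + U)*(U + V))/4 = -3 + (2 + U)*(U + V)/4)
K(l, T) = 2*l
((f(2, 9) + 20)² + K(-174, -11)) + 19535 = (((-3 + (½)*2 + (½)*9 + (¼)*2² + (¼)*2*9) + 20)² + 2*(-174)) + 19535 = (((-3 + 1 + 9/2 + (¼)*4 + 9/2) + 20)² - 348) + 19535 = (((-3 + 1 + 9/2 + 1 + 9/2) + 20)² - 348) + 19535 = ((8 + 20)² - 348) + 19535 = (28² - 348) + 19535 = (784 - 348) + 19535 = 436 + 19535 = 19971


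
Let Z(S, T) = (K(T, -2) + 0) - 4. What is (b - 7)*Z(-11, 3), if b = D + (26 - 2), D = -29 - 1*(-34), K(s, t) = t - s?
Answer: -198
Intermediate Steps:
D = 5 (D = -29 + 34 = 5)
b = 29 (b = 5 + (26 - 2) = 5 + 24 = 29)
Z(S, T) = -6 - T (Z(S, T) = ((-2 - T) + 0) - 4 = (-2 - T) - 4 = -6 - T)
(b - 7)*Z(-11, 3) = (29 - 7)*(-6 - 1*3) = 22*(-6 - 3) = 22*(-9) = -198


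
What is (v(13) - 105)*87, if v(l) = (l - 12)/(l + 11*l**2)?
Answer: -5700211/624 ≈ -9135.0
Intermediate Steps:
v(l) = (-12 + l)/(l + 11*l**2)
(v(13) - 105)*87 = ((-12 + 13)/(13*(1 + 11*13)) - 105)*87 = ((1/13)*1/(1 + 143) - 105)*87 = ((1/13)*1/144 - 105)*87 = ((1/13)*(1/144)*1 - 105)*87 = (1/1872 - 105)*87 = -196559/1872*87 = -5700211/624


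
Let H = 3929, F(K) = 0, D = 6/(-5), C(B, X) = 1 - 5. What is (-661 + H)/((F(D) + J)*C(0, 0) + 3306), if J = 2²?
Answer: 1634/1645 ≈ 0.99331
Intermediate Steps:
C(B, X) = -4
D = -6/5 (D = 6*(-⅕) = -6/5 ≈ -1.2000)
J = 4
(-661 + H)/((F(D) + J)*C(0, 0) + 3306) = (-661 + 3929)/((0 + 4)*(-4) + 3306) = 3268/(4*(-4) + 3306) = 3268/(-16 + 3306) = 3268/3290 = 3268*(1/3290) = 1634/1645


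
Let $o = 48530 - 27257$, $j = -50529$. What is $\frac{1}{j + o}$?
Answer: $- \frac{1}{29256} \approx -3.4181 \cdot 10^{-5}$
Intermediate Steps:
$o = 21273$ ($o = 48530 - 27257 = 21273$)
$\frac{1}{j + o} = \frac{1}{-50529 + 21273} = \frac{1}{-29256} = - \frac{1}{29256}$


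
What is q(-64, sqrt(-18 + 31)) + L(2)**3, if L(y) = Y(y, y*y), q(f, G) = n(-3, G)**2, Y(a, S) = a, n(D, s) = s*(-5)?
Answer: 333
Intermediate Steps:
n(D, s) = -5*s
q(f, G) = 25*G**2 (q(f, G) = (-5*G)**2 = 25*G**2)
L(y) = y
q(-64, sqrt(-18 + 31)) + L(2)**3 = 25*(sqrt(-18 + 31))**2 + 2**3 = 25*(sqrt(13))**2 + 8 = 25*13 + 8 = 325 + 8 = 333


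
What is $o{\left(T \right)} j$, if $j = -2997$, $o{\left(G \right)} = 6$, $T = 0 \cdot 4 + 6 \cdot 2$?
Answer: $-17982$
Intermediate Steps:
$T = 12$ ($T = 0 + 12 = 12$)
$o{\left(T \right)} j = 6 \left(-2997\right) = -17982$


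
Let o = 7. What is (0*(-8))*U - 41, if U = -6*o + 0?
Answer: -41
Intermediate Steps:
U = -42 (U = -6*7 + 0 = -42 + 0 = -42)
(0*(-8))*U - 41 = (0*(-8))*(-42) - 41 = 0*(-42) - 41 = 0 - 41 = -41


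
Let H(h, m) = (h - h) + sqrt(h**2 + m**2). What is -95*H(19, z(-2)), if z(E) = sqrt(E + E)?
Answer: -95*sqrt(357) ≈ -1795.0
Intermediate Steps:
z(E) = sqrt(2)*sqrt(E) (z(E) = sqrt(2*E) = sqrt(2)*sqrt(E))
H(h, m) = sqrt(h**2 + m**2) (H(h, m) = 0 + sqrt(h**2 + m**2) = sqrt(h**2 + m**2))
-95*H(19, z(-2)) = -95*sqrt(19**2 + (sqrt(2)*sqrt(-2))**2) = -95*sqrt(361 + (sqrt(2)*(I*sqrt(2)))**2) = -95*sqrt(361 + (2*I)**2) = -95*sqrt(361 - 4) = -95*sqrt(357)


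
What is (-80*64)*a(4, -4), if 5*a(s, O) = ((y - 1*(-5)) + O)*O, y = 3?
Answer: 16384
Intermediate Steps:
a(s, O) = O*(8 + O)/5 (a(s, O) = (((3 - 1*(-5)) + O)*O)/5 = (((3 + 5) + O)*O)/5 = ((8 + O)*O)/5 = (O*(8 + O))/5 = O*(8 + O)/5)
(-80*64)*a(4, -4) = (-80*64)*((⅕)*(-4)*(8 - 4)) = -1024*(-4)*4 = -5120*(-16/5) = 16384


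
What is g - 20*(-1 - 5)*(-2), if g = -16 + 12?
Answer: -244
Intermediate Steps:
g = -4
g - 20*(-1 - 5)*(-2) = -4 - 20*(-1 - 5)*(-2) = -4 - (-120)*(-2) = -4 - 20*12 = -4 - 240 = -244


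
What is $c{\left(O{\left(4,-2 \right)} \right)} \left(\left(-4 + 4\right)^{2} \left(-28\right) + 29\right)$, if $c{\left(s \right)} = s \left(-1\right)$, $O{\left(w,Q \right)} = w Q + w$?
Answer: $116$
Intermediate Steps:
$O{\left(w,Q \right)} = w + Q w$ ($O{\left(w,Q \right)} = Q w + w = w + Q w$)
$c{\left(s \right)} = - s$
$c{\left(O{\left(4,-2 \right)} \right)} \left(\left(-4 + 4\right)^{2} \left(-28\right) + 29\right) = - 4 \left(1 - 2\right) \left(\left(-4 + 4\right)^{2} \left(-28\right) + 29\right) = - 4 \left(-1\right) \left(0^{2} \left(-28\right) + 29\right) = \left(-1\right) \left(-4\right) \left(0 \left(-28\right) + 29\right) = 4 \left(0 + 29\right) = 4 \cdot 29 = 116$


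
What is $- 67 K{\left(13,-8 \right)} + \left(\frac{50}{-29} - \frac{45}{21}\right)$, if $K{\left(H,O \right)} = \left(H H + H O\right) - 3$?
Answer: $- \frac{844047}{203} \approx -4157.9$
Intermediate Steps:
$K{\left(H,O \right)} = -3 + H^{2} + H O$ ($K{\left(H,O \right)} = \left(H^{2} + H O\right) - 3 = -3 + H^{2} + H O$)
$- 67 K{\left(13,-8 \right)} + \left(\frac{50}{-29} - \frac{45}{21}\right) = - 67 \left(-3 + 13^{2} + 13 \left(-8\right)\right) + \left(\frac{50}{-29} - \frac{45}{21}\right) = - 67 \left(-3 + 169 - 104\right) + \left(50 \left(- \frac{1}{29}\right) - \frac{15}{7}\right) = \left(-67\right) 62 - \frac{785}{203} = -4154 - \frac{785}{203} = - \frac{844047}{203}$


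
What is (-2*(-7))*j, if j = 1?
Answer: 14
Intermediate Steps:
(-2*(-7))*j = -2*(-7)*1 = 14*1 = 14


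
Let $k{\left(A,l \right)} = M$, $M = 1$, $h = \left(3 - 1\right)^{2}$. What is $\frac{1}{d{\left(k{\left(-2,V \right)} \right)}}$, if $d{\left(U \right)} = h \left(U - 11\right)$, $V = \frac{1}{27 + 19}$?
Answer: $- \frac{1}{40} \approx -0.025$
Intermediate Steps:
$h = 4$ ($h = 2^{2} = 4$)
$V = \frac{1}{46} \approx 0.021739$
$k{\left(A,l \right)} = 1$
$d{\left(U \right)} = -44 + 4 U$ ($d{\left(U \right)} = 4 \left(U - 11\right) = 4 \left(-11 + U\right) = -44 + 4 U$)
$\frac{1}{d{\left(k{\left(-2,V \right)} \right)}} = \frac{1}{-44 + 4 \cdot 1} = \frac{1}{-44 + 4} = \frac{1}{-40} = - \frac{1}{40}$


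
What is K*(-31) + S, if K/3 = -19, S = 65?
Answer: 1832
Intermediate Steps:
K = -57 (K = 3*(-19) = -57)
K*(-31) + S = -57*(-31) + 65 = 1767 + 65 = 1832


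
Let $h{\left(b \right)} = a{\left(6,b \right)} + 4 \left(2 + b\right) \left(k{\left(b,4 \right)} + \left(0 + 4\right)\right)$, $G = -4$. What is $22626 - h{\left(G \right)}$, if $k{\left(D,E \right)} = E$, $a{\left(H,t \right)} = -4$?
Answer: $22694$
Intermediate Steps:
$h{\left(b \right)} = 60 + 32 b$ ($h{\left(b \right)} = -4 + 4 \left(2 + b\right) \left(4 + \left(0 + 4\right)\right) = -4 + 4 \left(2 + b\right) \left(4 + 4\right) = -4 + 4 \left(2 + b\right) 8 = -4 + 4 \left(16 + 8 b\right) = -4 + \left(64 + 32 b\right) = 60 + 32 b$)
$22626 - h{\left(G \right)} = 22626 - \left(60 + 32 \left(-4\right)\right) = 22626 - \left(60 - 128\right) = 22626 - -68 = 22626 + 68 = 22694$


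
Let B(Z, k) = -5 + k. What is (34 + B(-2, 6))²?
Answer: 1225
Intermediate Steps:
(34 + B(-2, 6))² = (34 + (-5 + 6))² = (34 + 1)² = 35² = 1225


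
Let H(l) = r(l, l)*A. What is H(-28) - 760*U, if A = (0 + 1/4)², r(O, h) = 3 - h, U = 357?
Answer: -4341089/16 ≈ -2.7132e+5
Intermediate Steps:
A = 1/16 (A = (0 + ¼)² = (¼)² = 1/16 ≈ 0.062500)
H(l) = 3/16 - l/16 (H(l) = (3 - l)*(1/16) = 3/16 - l/16)
H(-28) - 760*U = (3/16 - 1/16*(-28)) - 760*357 = (3/16 + 7/4) - 271320 = 31/16 - 271320 = -4341089/16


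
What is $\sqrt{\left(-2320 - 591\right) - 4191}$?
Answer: $i \sqrt{7102} \approx 84.273 i$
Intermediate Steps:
$\sqrt{\left(-2320 - 591\right) - 4191} = \sqrt{-2911 - 4191} = \sqrt{-7102} = i \sqrt{7102}$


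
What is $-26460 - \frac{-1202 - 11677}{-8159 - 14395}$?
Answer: $- \frac{66310191}{2506} \approx -26461.0$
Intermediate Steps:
$-26460 - \frac{-1202 - 11677}{-8159 - 14395} = -26460 - - \frac{12879}{-22554} = -26460 - \left(-12879\right) \left(- \frac{1}{22554}\right) = -26460 - \frac{1431}{2506} = - \frac{66310191}{2506}$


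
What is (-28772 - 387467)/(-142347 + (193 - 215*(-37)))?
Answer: 416239/134199 ≈ 3.1017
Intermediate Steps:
(-28772 - 387467)/(-142347 + (193 - 215*(-37))) = -416239/(-142347 + (193 + 7955)) = -416239/(-142347 + 8148) = -416239/(-134199) = -416239*(-1/134199) = 416239/134199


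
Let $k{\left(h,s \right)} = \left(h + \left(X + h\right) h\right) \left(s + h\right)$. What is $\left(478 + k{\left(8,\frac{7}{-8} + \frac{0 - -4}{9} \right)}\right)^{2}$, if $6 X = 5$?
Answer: $\frac{3360173089}{2916} \approx 1.1523 \cdot 10^{6}$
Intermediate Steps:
$X = \frac{5}{6}$ ($X = \frac{1}{6} \cdot 5 = \frac{5}{6} \approx 0.83333$)
$k{\left(h,s \right)} = \left(h + s\right) \left(h + h \left(\frac{5}{6} + h\right)\right)$ ($k{\left(h,s \right)} = \left(h + \left(\frac{5}{6} + h\right) h\right) \left(s + h\right) = \left(h + h \left(\frac{5}{6} + h\right)\right) \left(h + s\right) = \left(h + s\right) \left(h + h \left(\frac{5}{6} + h\right)\right)$)
$\left(478 + k{\left(8,\frac{7}{-8} + \frac{0 - -4}{9} \right)}\right)^{2} = \left(478 + \frac{1}{6} \cdot 8 \left(6 \cdot 8^{2} + 11 \cdot 8 + 11 \left(\frac{7}{-8} + \frac{0 - -4}{9}\right) + 6 \cdot 8 \left(\frac{7}{-8} + \frac{0 - -4}{9}\right)\right)\right)^{2} = \left(478 + \frac{1}{6} \cdot 8 \left(6 \cdot 64 + 88 + 11 \left(7 \left(- \frac{1}{8}\right) + \left(0 + 4\right) \frac{1}{9}\right) + 6 \cdot 8 \left(7 \left(- \frac{1}{8}\right) + \left(0 + 4\right) \frac{1}{9}\right)\right)\right)^{2} = \left(478 + \frac{1}{6} \cdot 8 \left(384 + 88 + 11 \left(- \frac{7}{8} + 4 \cdot \frac{1}{9}\right) + 6 \cdot 8 \left(- \frac{7}{8} + 4 \cdot \frac{1}{9}\right)\right)\right)^{2} = \left(478 + \frac{1}{6} \cdot 8 \left(384 + 88 + 11 \left(- \frac{7}{8} + \frac{4}{9}\right) + 6 \cdot 8 \left(- \frac{7}{8} + \frac{4}{9}\right)\right)\right)^{2} = \left(478 + \frac{1}{6} \cdot 8 \left(384 + 88 + 11 \left(- \frac{31}{72}\right) + 6 \cdot 8 \left(- \frac{31}{72}\right)\right)\right)^{2} = \left(478 + \frac{1}{6} \cdot 8 \left(384 + 88 - \frac{341}{72} - \frac{62}{3}\right)\right)^{2} = \left(478 + \frac{1}{6} \cdot 8 \cdot \frac{32155}{72}\right)^{2} = \left(478 + \frac{32155}{54}\right)^{2} = \left(\frac{57967}{54}\right)^{2} = \frac{3360173089}{2916}$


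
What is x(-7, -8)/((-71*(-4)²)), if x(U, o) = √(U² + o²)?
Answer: -√113/1136 ≈ -0.0093575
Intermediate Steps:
x(-7, -8)/((-71*(-4)²)) = √((-7)² + (-8)²)/((-71*(-4)²)) = √(49 + 64)/((-71*16)) = √113/(-1136) = √113*(-1/1136) = -√113/1136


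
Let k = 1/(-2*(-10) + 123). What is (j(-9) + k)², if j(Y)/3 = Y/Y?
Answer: 184900/20449 ≈ 9.0420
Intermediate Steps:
j(Y) = 3 (j(Y) = 3*(Y/Y) = 3*1 = 3)
k = 1/143 (k = 1/(20 + 123) = 1/143 ≈ 0.0069930)
(j(-9) + k)² = (3 + 1/143)² = (430/143)² = 184900/20449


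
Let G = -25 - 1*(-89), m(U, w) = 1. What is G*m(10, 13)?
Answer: 64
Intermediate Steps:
G = 64 (G = -25 + 89 = 64)
G*m(10, 13) = 64*1 = 64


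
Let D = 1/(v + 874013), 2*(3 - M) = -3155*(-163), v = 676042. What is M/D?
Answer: -797129734245/2 ≈ -3.9856e+11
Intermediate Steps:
M = -514259/2 (M = 3 - (-3155)*(-163)/2 = 3 - ½*514265 = 3 - 514265/2 = -514259/2 ≈ -2.5713e+5)
D = 1/1550055 (D = 1/(676042 + 874013) = 1/1550055 ≈ 6.4514e-7)
M/D = -514259/(2*1/1550055) = -514259/2*1550055 = -797129734245/2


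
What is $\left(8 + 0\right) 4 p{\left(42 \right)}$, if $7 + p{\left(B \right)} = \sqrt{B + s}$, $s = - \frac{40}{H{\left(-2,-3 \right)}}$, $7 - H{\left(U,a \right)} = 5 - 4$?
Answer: $-224 + \frac{32 \sqrt{318}}{3} \approx -33.786$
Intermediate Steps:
$H{\left(U,a \right)} = 6$ ($H{\left(U,a \right)} = 7 - \left(5 - 4\right) = 7 - 1 = 6$)
$s = - \frac{20}{3}$ ($s = - \frac{40}{6} = \left(-40\right) \frac{1}{6} = - \frac{20}{3} \approx -6.6667$)
$p{\left(B \right)} = -7 + \sqrt{- \frac{20}{3} + B}$ ($p{\left(B \right)} = -7 + \sqrt{B - \frac{20}{3}} = -7 + \sqrt{- \frac{20}{3} + B}$)
$\left(8 + 0\right) 4 p{\left(42 \right)} = \left(8 + 0\right) 4 \left(-7 + \frac{\sqrt{-60 + 9 \cdot 42}}{3}\right) = 8 \cdot 4 \left(-7 + \frac{\sqrt{-60 + 378}}{3}\right) = 32 \left(-7 + \frac{\sqrt{318}}{3}\right) = -224 + \frac{32 \sqrt{318}}{3}$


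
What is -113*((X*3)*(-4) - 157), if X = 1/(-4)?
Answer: 17402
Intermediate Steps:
X = -¼ ≈ -0.25000
-113*((X*3)*(-4) - 157) = -113*(-¼*3*(-4) - 157) = -113*(-¾*(-4) - 157) = -113*(3 - 157) = -113*(-154) = 17402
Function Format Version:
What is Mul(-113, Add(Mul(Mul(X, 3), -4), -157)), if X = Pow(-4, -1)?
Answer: 17402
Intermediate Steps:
X = Rational(-1, 4) ≈ -0.25000
Mul(-113, Add(Mul(Mul(X, 3), -4), -157)) = Mul(-113, Add(Mul(Mul(Rational(-1, 4), 3), -4), -157)) = Mul(-113, Add(Mul(Rational(-3, 4), -4), -157)) = Mul(-113, Add(3, -157)) = Mul(-113, -154) = 17402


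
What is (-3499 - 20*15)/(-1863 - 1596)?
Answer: 3799/3459 ≈ 1.0983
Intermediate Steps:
(-3499 - 20*15)/(-1863 - 1596) = (-3499 - 300)/(-3459) = -3799*(-1/3459) = 3799/3459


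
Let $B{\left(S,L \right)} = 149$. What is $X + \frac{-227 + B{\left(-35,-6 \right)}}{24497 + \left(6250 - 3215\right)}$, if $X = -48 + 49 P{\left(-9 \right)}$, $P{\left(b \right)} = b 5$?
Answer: $- \frac{31014837}{13766} \approx -2253.0$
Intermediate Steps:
$P{\left(b \right)} = 5 b$
$X = -2253$ ($X = -48 + 49 \cdot 5 \left(-9\right) = -48 + 49 \left(-45\right) = -48 - 2205 = -2253$)
$X + \frac{-227 + B{\left(-35,-6 \right)}}{24497 + \left(6250 - 3215\right)} = -2253 + \frac{-227 + 149}{24497 + \left(6250 - 3215\right)} = -2253 - \frac{78}{24497 + \left(6250 - 3215\right)} = -2253 - \frac{78}{24497 + 3035} = -2253 - \frac{78}{27532} = -2253 - \frac{39}{13766} = - \frac{31014837}{13766}$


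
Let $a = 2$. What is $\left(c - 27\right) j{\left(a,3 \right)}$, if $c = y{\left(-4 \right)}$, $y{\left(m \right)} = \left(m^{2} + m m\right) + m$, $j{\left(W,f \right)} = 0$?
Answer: $0$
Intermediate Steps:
$y{\left(m \right)} = m + 2 m^{2}$ ($y{\left(m \right)} = \left(m^{2} + m^{2}\right) + m = 2 m^{2} + m = m + 2 m^{2}$)
$c = 28$ ($c = - 4 \left(1 + 2 \left(-4\right)\right) = - 4 \left(1 - 8\right) = \left(-4\right) \left(-7\right) = 28$)
$\left(c - 27\right) j{\left(a,3 \right)} = \left(28 - 27\right) 0 = 1 \cdot 0 = 0$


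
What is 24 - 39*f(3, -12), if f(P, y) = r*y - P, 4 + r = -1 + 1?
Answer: -1731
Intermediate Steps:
r = -4 (r = -4 + (-1 + 1) = -4 + 0 = -4)
f(P, y) = -P - 4*y (f(P, y) = -4*y - P = -P - 4*y)
24 - 39*f(3, -12) = 24 - 39*(-1*3 - 4*(-12)) = 24 - 39*(-3 + 48) = 24 - 39*45 = 24 - 1755 = -1731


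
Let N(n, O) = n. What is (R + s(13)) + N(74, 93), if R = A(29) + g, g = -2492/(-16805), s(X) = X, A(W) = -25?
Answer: 1044402/16805 ≈ 62.148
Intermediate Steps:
g = 2492/16805 (g = -2492*(-1/16805) = 2492/16805 ≈ 0.14829)
R = -417633/16805 (R = -25 + 2492/16805 = -417633/16805 ≈ -24.852)
(R + s(13)) + N(74, 93) = (-417633/16805 + 13) + 74 = -199168/16805 + 74 = 1044402/16805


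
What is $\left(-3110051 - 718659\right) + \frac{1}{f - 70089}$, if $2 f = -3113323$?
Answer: $- \frac{12456711813712}{3253501} \approx -3.8287 \cdot 10^{6}$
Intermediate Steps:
$f = - \frac{3113323}{2}$ ($f = \frac{1}{2} \left(-3113323\right) = - \frac{3113323}{2} \approx -1.5567 \cdot 10^{6}$)
$\left(-3110051 - 718659\right) + \frac{1}{f - 70089} = \left(-3110051 - 718659\right) + \frac{1}{- \frac{3113323}{2} - 70089} = -3828710 + \frac{1}{- \frac{3253501}{2}} = -3828710 - \frac{2}{3253501} = - \frac{12456711813712}{3253501}$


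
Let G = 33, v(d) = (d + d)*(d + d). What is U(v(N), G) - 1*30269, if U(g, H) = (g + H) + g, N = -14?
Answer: -28668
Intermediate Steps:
v(d) = 4*d**2 (v(d) = (2*d)*(2*d) = 4*d**2)
U(g, H) = H + 2*g (U(g, H) = (H + g) + g = H + 2*g)
U(v(N), G) - 1*30269 = (33 + 2*(4*(-14)**2)) - 1*30269 = (33 + 2*(4*196)) - 30269 = (33 + 2*784) - 30269 = (33 + 1568) - 30269 = 1601 - 30269 = -28668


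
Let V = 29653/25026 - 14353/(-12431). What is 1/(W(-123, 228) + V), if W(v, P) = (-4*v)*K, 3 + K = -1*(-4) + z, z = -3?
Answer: -10035426/9851381293 ≈ -0.0010187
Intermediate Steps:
K = -2 (K = -3 + (-1*(-4) - 3) = -3 + (4 - 3) = -3 + 1 = -2)
V = 23477891/10035426 (V = 29653*(1/25026) - 14353*(-1/12431) = 29653/25026 + 463/401 = 23477891/10035426 ≈ 2.3395)
W(v, P) = 8*v (W(v, P) = -4*v*(-2) = 8*v)
1/(W(-123, 228) + V) = 1/(8*(-123) + 23477891/10035426) = 1/(-984 + 23477891/10035426) = 1/(-9851381293/10035426) = -10035426/9851381293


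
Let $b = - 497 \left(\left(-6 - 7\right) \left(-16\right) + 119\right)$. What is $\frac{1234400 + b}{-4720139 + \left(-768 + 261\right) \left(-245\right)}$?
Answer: $- \frac{1071881}{4595924} \approx -0.23322$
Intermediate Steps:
$b = -162519$ ($b = - 497 \left(\left(-13\right) \left(-16\right) + 119\right) = - 497 \left(208 + 119\right) = \left(-497\right) 327 = -162519$)
$\frac{1234400 + b}{-4720139 + \left(-768 + 261\right) \left(-245\right)} = \frac{1234400 - 162519}{-4720139 + \left(-768 + 261\right) \left(-245\right)} = \frac{1071881}{-4720139 - -124215} = \frac{1071881}{-4720139 + 124215} = \frac{1071881}{-4595924} = 1071881 \left(- \frac{1}{4595924}\right) = - \frac{1071881}{4595924}$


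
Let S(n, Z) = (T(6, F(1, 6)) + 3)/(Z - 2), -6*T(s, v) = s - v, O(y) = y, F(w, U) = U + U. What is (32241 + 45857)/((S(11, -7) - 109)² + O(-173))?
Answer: 3162969/478106 ≈ 6.6156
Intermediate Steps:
F(w, U) = 2*U
T(s, v) = -s/6 + v/6 (T(s, v) = -(s - v)/6 = -s/6 + v/6)
S(n, Z) = 4/(-2 + Z) (S(n, Z) = ((-⅙*6 + (2*6)/6) + 3)/(Z - 2) = ((-1 + (⅙)*12) + 3)/(-2 + Z) = ((-1 + 2) + 3)/(-2 + Z) = (1 + 3)/(-2 + Z) = 4/(-2 + Z))
(32241 + 45857)/((S(11, -7) - 109)² + O(-173)) = (32241 + 45857)/((4/(-2 - 7) - 109)² - 173) = 78098/((4/(-9) - 109)² - 173) = 78098/((4*(-⅑) - 109)² - 173) = 78098/((-4/9 - 109)² - 173) = 78098/((-985/9)² - 173) = 78098/(970225/81 - 173) = 78098/(956212/81) = 78098*(81/956212) = 3162969/478106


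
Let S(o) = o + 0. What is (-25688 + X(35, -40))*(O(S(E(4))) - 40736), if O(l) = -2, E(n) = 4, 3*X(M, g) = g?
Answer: 3141062752/3 ≈ 1.0470e+9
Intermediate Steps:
X(M, g) = g/3
S(o) = o
(-25688 + X(35, -40))*(O(S(E(4))) - 40736) = (-25688 + (⅓)*(-40))*(-2 - 40736) = (-25688 - 40/3)*(-40738) = -77104/3*(-40738) = 3141062752/3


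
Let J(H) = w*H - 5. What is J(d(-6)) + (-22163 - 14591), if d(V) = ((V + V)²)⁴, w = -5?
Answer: -2149945239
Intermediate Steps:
d(V) = 256*V⁸ (d(V) = ((2*V)²)⁴ = (4*V²)⁴ = 256*V⁸)
J(H) = -5 - 5*H (J(H) = -5*H - 5 = -5 - 5*H)
J(d(-6)) + (-22163 - 14591) = (-5 - 1280*(-6)⁸) + (-22163 - 14591) = (-5 - 1280*1679616) - 36754 = (-5 - 5*429981696) - 36754 = (-5 - 2149908480) - 36754 = -2149908485 - 36754 = -2149945239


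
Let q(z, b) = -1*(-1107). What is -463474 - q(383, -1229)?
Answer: -464581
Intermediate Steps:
q(z, b) = 1107
-463474 - q(383, -1229) = -463474 - 1*1107 = -463474 - 1107 = -464581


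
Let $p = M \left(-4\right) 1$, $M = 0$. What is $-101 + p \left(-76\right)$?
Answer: $-101$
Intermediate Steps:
$p = 0$ ($p = 0 \left(-4\right) 1 = 0 \cdot 1 = 0$)
$-101 + p \left(-76\right) = -101 + 0 \left(-76\right) = -101 + 0 = -101$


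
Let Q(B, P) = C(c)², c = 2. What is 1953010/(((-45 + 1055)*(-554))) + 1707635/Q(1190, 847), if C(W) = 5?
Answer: 19108825253/279770 ≈ 68302.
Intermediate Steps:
Q(B, P) = 25 (Q(B, P) = 5² = 25)
1953010/(((-45 + 1055)*(-554))) + 1707635/Q(1190, 847) = 1953010/(((-45 + 1055)*(-554))) + 1707635/25 = 1953010/((1010*(-554))) + 1707635*(1/25) = 1953010/(-559540) + 341527/5 = 1953010*(-1/559540) + 341527/5 = -195301/55954 + 341527/5 = 19108825253/279770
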